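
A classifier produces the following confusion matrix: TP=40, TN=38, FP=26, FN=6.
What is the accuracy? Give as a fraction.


Accuracy = (TP + TN) / (TP + TN + FP + FN) = (40 + 38) / 110 = 39/55.

39/55


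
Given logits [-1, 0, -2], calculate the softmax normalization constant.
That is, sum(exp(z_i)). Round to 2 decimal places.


Denom = e^-1=0.3679 + e^0=1.0000 + e^-2=0.1353. Sum = 1.5032, which rounds to 1.50.

1.50


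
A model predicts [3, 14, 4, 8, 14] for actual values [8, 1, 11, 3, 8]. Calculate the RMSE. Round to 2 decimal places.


MSE = 60.8000. RMSE = sqrt(60.8000) = 7.80.

7.80


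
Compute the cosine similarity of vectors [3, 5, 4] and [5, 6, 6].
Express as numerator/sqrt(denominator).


dot = 69. |a|^2 = 50, |b|^2 = 97. cos = 69/sqrt(4850).

69/sqrt(4850)


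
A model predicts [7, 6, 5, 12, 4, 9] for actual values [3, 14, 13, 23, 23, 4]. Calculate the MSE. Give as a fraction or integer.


MSE = (1/6) * ((3-7)^2=16 + (14-6)^2=64 + (13-5)^2=64 + (23-12)^2=121 + (23-4)^2=361 + (4-9)^2=25). Sum = 651. MSE = 217/2.

217/2


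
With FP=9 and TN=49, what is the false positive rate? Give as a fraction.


FPR = FP / (FP + TN) = 9 / 58 = 9/58.

9/58


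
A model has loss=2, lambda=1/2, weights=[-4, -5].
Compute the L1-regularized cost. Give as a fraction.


L1 norm = sum(|w|) = 9. J = 2 + 1/2 * 9 = 13/2.

13/2


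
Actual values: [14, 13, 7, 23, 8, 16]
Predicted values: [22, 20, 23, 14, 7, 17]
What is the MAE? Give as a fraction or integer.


MAE = (1/6) * (|14-22|=8 + |13-20|=7 + |7-23|=16 + |23-14|=9 + |8-7|=1 + |16-17|=1). Sum = 42. MAE = 7.

7


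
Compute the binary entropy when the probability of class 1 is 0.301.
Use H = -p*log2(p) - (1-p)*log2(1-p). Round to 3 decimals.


H = -0.301*log2(0.301) - 0.699*log2(0.699) = 0.883.

0.883


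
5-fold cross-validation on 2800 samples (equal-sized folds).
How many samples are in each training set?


Each validation fold has 2800/5 = 560 samples. Training set = 2800 - 560 = 2240.

2240


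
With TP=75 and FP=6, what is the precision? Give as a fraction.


Precision = TP / (TP + FP) = 75 / 81 = 25/27.

25/27


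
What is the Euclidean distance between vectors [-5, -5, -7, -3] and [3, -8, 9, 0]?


d = sqrt(sum of squared differences). (-5-3)^2=64, (-5--8)^2=9, (-7-9)^2=256, (-3-0)^2=9. Sum = 338.

sqrt(338)


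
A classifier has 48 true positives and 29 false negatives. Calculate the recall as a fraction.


Recall = TP / (TP + FN) = 48 / 77 = 48/77.

48/77


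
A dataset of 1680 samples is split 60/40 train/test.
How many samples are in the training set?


Test set = 1680 * 40% = 672. Training set = 1680 - 672 = 1008.

1008


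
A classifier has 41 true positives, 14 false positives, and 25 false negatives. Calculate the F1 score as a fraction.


Precision = 41/55 = 41/55. Recall = 41/66 = 41/66. F1 = 2*P*R/(P+R) = 82/121.

82/121


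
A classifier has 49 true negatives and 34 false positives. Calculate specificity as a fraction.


Specificity = TN / (TN + FP) = 49 / 83 = 49/83.

49/83


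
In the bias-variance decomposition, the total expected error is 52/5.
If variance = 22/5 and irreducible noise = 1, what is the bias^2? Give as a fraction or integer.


Total error = bias^2 + variance + irreducible noise. So bias^2 = 52/5 - 22/5 - 1 = 5.

5


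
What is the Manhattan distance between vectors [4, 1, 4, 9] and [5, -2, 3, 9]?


d = sum of absolute differences: |4-5|=1 + |1--2|=3 + |4-3|=1 + |9-9|=0 = 5.

5


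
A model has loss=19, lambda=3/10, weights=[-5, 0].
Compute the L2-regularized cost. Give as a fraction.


L2 sq norm = sum(w^2) = 25. J = 19 + 3/10 * 25 = 53/2.

53/2


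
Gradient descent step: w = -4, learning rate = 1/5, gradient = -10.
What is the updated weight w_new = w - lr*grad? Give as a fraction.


w_new = -4 - 1/5 * -10 = -4 - -2 = -2.

-2


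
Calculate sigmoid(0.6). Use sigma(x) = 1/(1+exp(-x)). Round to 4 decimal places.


sigma(0.6) = 1/(1+e^(-0.6)) = 1/(1+0.548812) = 1/1.548812 = 0.6457.

0.6457


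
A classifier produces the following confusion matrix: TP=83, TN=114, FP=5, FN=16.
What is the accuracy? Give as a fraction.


Accuracy = (TP + TN) / (TP + TN + FP + FN) = (83 + 114) / 218 = 197/218.

197/218


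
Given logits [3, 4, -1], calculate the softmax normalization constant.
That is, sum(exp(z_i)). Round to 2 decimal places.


Denom = e^3=20.0855 + e^4=54.5982 + e^-1=0.3679. Sum = 75.0516, which rounds to 75.05.

75.05


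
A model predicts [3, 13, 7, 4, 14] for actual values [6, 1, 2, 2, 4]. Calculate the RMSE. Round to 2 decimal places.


MSE = 56.4000. RMSE = sqrt(56.4000) = 7.51.

7.51


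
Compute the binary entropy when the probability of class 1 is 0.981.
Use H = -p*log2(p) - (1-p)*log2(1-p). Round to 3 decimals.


H = -0.981*log2(0.981) - 0.019*log2(0.019) = 0.136.

0.136


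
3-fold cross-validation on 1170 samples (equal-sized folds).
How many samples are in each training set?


Each validation fold has 1170/3 = 390 samples. Training set = 1170 - 390 = 780.

780


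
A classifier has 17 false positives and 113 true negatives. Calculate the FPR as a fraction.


FPR = FP / (FP + TN) = 17 / 130 = 17/130.

17/130


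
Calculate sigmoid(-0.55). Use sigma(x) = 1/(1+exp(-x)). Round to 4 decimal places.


sigma(-0.55) = 1/(1+e^(0.55)) = 1/(1+1.733253) = 1/2.733253 = 0.3659.

0.3659


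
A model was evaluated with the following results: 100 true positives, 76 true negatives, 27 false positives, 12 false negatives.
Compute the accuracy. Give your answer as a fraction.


Accuracy = (TP + TN) / (TP + TN + FP + FN) = (100 + 76) / 215 = 176/215.

176/215


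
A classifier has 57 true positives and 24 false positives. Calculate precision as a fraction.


Precision = TP / (TP + FP) = 57 / 81 = 19/27.

19/27


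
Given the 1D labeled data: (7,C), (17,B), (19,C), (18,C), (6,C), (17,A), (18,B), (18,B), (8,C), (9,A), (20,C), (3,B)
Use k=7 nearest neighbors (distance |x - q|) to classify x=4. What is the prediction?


Distances: |7-4|=3, |17-4|=13, |19-4|=15, |18-4|=14, |6-4|=2, |17-4|=13, |18-4|=14, |18-4|=14, |8-4|=4, |9-4|=5, |20-4|=16, |3-4|=1. 7 nearest: (3,B), (6,C), (7,C), (8,C), (9,A), (17,A), (17,B). Counts: {'B': 2, 'C': 3, 'A': 2}. Majority class: C.

C


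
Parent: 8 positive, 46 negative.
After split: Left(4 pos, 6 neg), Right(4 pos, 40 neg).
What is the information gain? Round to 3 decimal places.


H(parent) = 0.6052. H(left) = 0.9710, H(right) = 0.4395. Weighted = (10/54)*0.9710 + (44/54)*0.4395 = 0.5379. IG = 0.6052 - 0.5379 = 0.0673, which rounds to 0.067.

0.067


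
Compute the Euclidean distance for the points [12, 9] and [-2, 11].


d = sqrt(sum of squared differences). (12--2)^2=196, (9-11)^2=4. Sum = 200.

sqrt(200)


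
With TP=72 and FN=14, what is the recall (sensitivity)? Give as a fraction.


Recall = TP / (TP + FN) = 72 / 86 = 36/43.

36/43


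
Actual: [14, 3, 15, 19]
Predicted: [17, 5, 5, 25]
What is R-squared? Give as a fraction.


Mean(y) = 51/4. SS_res = 149. SS_tot = 563/4. R^2 = 1 - 149/(563/4) = -33/563.

-33/563


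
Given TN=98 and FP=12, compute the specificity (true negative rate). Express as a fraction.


Specificity = TN / (TN + FP) = 98 / 110 = 49/55.

49/55


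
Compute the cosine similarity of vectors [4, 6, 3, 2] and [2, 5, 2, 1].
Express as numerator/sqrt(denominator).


dot = 46. |a|^2 = 65, |b|^2 = 34. cos = 46/sqrt(2210).

46/sqrt(2210)


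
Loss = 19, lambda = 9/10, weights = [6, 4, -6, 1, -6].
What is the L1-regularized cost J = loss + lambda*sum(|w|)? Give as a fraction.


L1 norm = sum(|w|) = 23. J = 19 + 9/10 * 23 = 397/10.

397/10


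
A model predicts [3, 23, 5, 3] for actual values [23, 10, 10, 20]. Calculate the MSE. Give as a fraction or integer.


MSE = (1/4) * ((23-3)^2=400 + (10-23)^2=169 + (10-5)^2=25 + (20-3)^2=289). Sum = 883. MSE = 883/4.

883/4


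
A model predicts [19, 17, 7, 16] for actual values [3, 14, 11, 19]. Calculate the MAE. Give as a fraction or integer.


MAE = (1/4) * (|3-19|=16 + |14-17|=3 + |11-7|=4 + |19-16|=3). Sum = 26. MAE = 13/2.

13/2


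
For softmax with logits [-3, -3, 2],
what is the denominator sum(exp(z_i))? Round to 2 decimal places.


Denom = e^-3=0.0498 + e^-3=0.0498 + e^2=7.3891. Sum = 7.4887, which rounds to 7.49.

7.49


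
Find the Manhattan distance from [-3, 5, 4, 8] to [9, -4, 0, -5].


d = sum of absolute differences: |-3-9|=12 + |5--4|=9 + |4-0|=4 + |8--5|=13 = 38.

38


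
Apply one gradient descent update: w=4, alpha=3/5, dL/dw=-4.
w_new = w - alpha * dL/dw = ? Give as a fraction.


w_new = 4 - 3/5 * -4 = 4 - -12/5 = 32/5.

32/5


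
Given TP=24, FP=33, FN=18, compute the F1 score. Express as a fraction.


Precision = 24/57 = 8/19. Recall = 24/42 = 4/7. F1 = 2*P*R/(P+R) = 16/33.

16/33


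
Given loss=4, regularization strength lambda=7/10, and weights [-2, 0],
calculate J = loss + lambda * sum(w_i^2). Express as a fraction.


L2 sq norm = sum(w^2) = 4. J = 4 + 7/10 * 4 = 34/5.

34/5


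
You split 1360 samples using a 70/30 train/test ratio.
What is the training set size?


Test set = 1360 * 30% = 408. Training set = 1360 - 408 = 952.

952


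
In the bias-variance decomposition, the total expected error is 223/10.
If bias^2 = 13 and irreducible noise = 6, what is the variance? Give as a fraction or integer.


Total error = bias^2 + variance + irreducible noise. So variance = 223/10 - 13 - 6 = 33/10.

33/10


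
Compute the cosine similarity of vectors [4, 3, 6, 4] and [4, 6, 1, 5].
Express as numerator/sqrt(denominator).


dot = 60. |a|^2 = 77, |b|^2 = 78. cos = 60/sqrt(6006).

60/sqrt(6006)


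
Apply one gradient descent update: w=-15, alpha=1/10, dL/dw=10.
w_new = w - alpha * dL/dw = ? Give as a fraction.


w_new = -15 - 1/10 * 10 = -15 - 1 = -16.

-16


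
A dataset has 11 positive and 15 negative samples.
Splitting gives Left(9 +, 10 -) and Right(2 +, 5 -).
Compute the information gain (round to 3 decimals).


H(parent) = 0.9829. H(left) = 0.9980, H(right) = 0.8631. Weighted = (19/26)*0.9980 + (7/26)*0.8631 = 0.9617. IG = 0.9829 - 0.9617 = 0.0212, which rounds to 0.021.

0.021


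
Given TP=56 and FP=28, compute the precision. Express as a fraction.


Precision = TP / (TP + FP) = 56 / 84 = 2/3.

2/3


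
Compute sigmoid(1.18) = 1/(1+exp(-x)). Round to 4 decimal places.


sigma(1.18) = 1/(1+e^(-1.18)) = 1/(1+0.307279) = 1/1.307279 = 0.7649.

0.7649


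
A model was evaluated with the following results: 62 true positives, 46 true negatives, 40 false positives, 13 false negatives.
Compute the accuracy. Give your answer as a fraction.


Accuracy = (TP + TN) / (TP + TN + FP + FN) = (62 + 46) / 161 = 108/161.

108/161


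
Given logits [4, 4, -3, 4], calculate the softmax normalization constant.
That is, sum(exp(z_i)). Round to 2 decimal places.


Denom = e^4=54.5982 + e^4=54.5982 + e^-3=0.0498 + e^4=54.5982. Sum = 163.8444, which rounds to 163.84.

163.84


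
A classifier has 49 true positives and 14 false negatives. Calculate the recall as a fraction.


Recall = TP / (TP + FN) = 49 / 63 = 7/9.

7/9


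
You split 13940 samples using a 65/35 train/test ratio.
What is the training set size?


Test set = 13940 * 35% = 4879. Training set = 13940 - 4879 = 9061.

9061


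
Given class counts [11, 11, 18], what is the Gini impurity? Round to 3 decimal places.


Total = 40. Proportions: 11/40, 11/40, 18/40. sum(p_i^2) = 0.3538. Gini = 1 - 0.3538 = 0.6462, which rounds to 0.646.

0.646


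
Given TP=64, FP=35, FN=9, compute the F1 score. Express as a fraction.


Precision = 64/99 = 64/99. Recall = 64/73 = 64/73. F1 = 2*P*R/(P+R) = 32/43.

32/43


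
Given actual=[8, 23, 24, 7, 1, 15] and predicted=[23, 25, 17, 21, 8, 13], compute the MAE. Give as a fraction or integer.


MAE = (1/6) * (|8-23|=15 + |23-25|=2 + |24-17|=7 + |7-21|=14 + |1-8|=7 + |15-13|=2). Sum = 47. MAE = 47/6.

47/6


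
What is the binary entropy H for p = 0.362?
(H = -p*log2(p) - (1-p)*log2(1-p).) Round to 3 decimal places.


H = -0.362*log2(0.362) - 0.638*log2(0.638) = 0.944.

0.944


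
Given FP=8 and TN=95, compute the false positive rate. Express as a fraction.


FPR = FP / (FP + TN) = 8 / 103 = 8/103.

8/103


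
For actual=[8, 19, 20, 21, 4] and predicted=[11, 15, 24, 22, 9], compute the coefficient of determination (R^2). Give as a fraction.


Mean(y) = 72/5. SS_res = 67. SS_tot = 1226/5. R^2 = 1 - 67/(1226/5) = 891/1226.

891/1226


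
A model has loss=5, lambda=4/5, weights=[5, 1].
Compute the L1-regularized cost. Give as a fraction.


L1 norm = sum(|w|) = 6. J = 5 + 4/5 * 6 = 49/5.

49/5


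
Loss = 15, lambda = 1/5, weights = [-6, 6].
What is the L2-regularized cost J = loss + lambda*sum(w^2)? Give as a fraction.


L2 sq norm = sum(w^2) = 72. J = 15 + 1/5 * 72 = 147/5.

147/5


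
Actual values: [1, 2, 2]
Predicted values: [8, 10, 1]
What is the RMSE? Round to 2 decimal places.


MSE = 38.0000. RMSE = sqrt(38.0000) = 6.16.

6.16


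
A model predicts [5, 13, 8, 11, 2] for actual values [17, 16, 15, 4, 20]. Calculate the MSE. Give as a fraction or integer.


MSE = (1/5) * ((17-5)^2=144 + (16-13)^2=9 + (15-8)^2=49 + (4-11)^2=49 + (20-2)^2=324). Sum = 575. MSE = 115.

115


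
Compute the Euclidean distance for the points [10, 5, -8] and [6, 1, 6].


d = sqrt(sum of squared differences). (10-6)^2=16, (5-1)^2=16, (-8-6)^2=196. Sum = 228.

sqrt(228)


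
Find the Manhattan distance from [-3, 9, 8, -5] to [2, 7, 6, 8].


d = sum of absolute differences: |-3-2|=5 + |9-7|=2 + |8-6|=2 + |-5-8|=13 = 22.

22


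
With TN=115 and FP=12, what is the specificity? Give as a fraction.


Specificity = TN / (TN + FP) = 115 / 127 = 115/127.

115/127


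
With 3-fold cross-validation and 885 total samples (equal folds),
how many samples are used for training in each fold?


Each validation fold has 885/3 = 295 samples. Training set = 885 - 295 = 590.

590


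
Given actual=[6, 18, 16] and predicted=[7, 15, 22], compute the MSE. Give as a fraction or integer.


MSE = (1/3) * ((6-7)^2=1 + (18-15)^2=9 + (16-22)^2=36). Sum = 46. MSE = 46/3.

46/3


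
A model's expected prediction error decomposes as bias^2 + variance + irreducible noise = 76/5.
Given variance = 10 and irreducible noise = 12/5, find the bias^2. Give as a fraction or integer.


Total error = bias^2 + variance + irreducible noise. So bias^2 = 76/5 - 10 - 12/5 = 14/5.

14/5


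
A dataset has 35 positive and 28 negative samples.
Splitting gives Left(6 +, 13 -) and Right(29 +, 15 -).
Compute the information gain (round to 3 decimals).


H(parent) = 0.9911. H(left) = 0.8997, H(right) = 0.9257. Weighted = (19/63)*0.8997 + (44/63)*0.9257 = 0.9179. IG = 0.9911 - 0.9179 = 0.0732, which rounds to 0.073.

0.073


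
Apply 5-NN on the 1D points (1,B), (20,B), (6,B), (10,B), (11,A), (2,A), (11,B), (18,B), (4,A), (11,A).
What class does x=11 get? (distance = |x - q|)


Distances: |1-11|=10, |20-11|=9, |6-11|=5, |10-11|=1, |11-11|=0, |2-11|=9, |11-11|=0, |18-11|=7, |4-11|=7, |11-11|=0. 5 nearest: (11,A), (11,A), (11,B), (10,B), (6,B). Counts: {'A': 2, 'B': 3}. Majority class: B.

B


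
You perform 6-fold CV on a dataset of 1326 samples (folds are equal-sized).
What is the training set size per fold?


Each validation fold has 1326/6 = 221 samples. Training set = 1326 - 221 = 1105.

1105


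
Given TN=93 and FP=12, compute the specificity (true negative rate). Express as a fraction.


Specificity = TN / (TN + FP) = 93 / 105 = 31/35.

31/35


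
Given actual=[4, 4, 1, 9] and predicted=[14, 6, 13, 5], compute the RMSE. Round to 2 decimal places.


MSE = 66.0000. RMSE = sqrt(66.0000) = 8.12.

8.12


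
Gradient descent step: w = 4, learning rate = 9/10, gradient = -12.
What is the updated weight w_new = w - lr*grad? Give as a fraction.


w_new = 4 - 9/10 * -12 = 4 - -54/5 = 74/5.

74/5


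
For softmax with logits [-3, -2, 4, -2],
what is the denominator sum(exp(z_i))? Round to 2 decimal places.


Denom = e^-3=0.0498 + e^-2=0.1353 + e^4=54.5982 + e^-2=0.1353. Sum = 54.9186, which rounds to 54.92.

54.92


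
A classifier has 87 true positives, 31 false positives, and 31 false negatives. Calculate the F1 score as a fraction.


Precision = 87/118 = 87/118. Recall = 87/118 = 87/118. F1 = 2*P*R/(P+R) = 87/118.

87/118


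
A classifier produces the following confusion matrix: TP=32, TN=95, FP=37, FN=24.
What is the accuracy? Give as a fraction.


Accuracy = (TP + TN) / (TP + TN + FP + FN) = (32 + 95) / 188 = 127/188.

127/188


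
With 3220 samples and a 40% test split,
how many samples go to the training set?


Test set = 3220 * 40% = 1288. Training set = 3220 - 1288 = 1932.

1932


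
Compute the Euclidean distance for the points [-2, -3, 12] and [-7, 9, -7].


d = sqrt(sum of squared differences). (-2--7)^2=25, (-3-9)^2=144, (12--7)^2=361. Sum = 530.

sqrt(530)


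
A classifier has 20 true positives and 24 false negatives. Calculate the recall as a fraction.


Recall = TP / (TP + FN) = 20 / 44 = 5/11.

5/11


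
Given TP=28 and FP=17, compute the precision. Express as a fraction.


Precision = TP / (TP + FP) = 28 / 45 = 28/45.

28/45


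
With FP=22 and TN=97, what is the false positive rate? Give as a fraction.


FPR = FP / (FP + TN) = 22 / 119 = 22/119.

22/119


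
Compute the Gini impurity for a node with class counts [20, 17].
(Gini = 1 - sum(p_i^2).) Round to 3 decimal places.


Total = 37. Proportions: 20/37, 17/37. sum(p_i^2) = 0.5033. Gini = 1 - 0.5033 = 0.4967, which rounds to 0.497.

0.497


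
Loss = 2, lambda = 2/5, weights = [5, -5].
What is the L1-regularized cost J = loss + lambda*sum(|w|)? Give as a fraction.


L1 norm = sum(|w|) = 10. J = 2 + 2/5 * 10 = 6.

6


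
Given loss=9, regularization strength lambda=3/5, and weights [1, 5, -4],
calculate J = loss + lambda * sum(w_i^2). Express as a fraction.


L2 sq norm = sum(w^2) = 42. J = 9 + 3/5 * 42 = 171/5.

171/5


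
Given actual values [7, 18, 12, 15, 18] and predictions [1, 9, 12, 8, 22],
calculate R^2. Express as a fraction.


Mean(y) = 14. SS_res = 182. SS_tot = 86. R^2 = 1 - 182/(86) = -48/43.

-48/43


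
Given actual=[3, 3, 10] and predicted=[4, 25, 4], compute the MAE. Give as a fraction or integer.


MAE = (1/3) * (|3-4|=1 + |3-25|=22 + |10-4|=6). Sum = 29. MAE = 29/3.

29/3


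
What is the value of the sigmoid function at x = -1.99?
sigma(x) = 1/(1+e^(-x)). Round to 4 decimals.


sigma(-1.99) = 1/(1+e^(1.99)) = 1/(1+7.315534) = 1/8.315534 = 0.1203.

0.1203


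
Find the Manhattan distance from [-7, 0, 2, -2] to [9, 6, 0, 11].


d = sum of absolute differences: |-7-9|=16 + |0-6|=6 + |2-0|=2 + |-2-11|=13 = 37.

37


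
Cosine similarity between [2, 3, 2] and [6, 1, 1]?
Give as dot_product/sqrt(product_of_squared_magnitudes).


dot = 17. |a|^2 = 17, |b|^2 = 38. cos = 17/sqrt(646).

17/sqrt(646)


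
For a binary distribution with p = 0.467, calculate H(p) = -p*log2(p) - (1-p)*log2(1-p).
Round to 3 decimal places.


H = -0.467*log2(0.467) - 0.533*log2(0.533) = 0.997.

0.997


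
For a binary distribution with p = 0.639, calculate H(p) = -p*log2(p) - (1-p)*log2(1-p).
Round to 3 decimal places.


H = -0.639*log2(0.639) - 0.361*log2(0.361) = 0.944.

0.944


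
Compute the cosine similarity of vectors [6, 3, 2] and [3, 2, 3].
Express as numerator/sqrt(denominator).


dot = 30. |a|^2 = 49, |b|^2 = 22. cos = 30/sqrt(1078).

30/sqrt(1078)


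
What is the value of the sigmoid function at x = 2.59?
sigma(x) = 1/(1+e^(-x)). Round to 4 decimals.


sigma(2.59) = 1/(1+e^(-2.59)) = 1/(1+0.075020) = 1/1.075020 = 0.9302.

0.9302


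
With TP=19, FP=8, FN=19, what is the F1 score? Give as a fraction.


Precision = 19/27 = 19/27. Recall = 19/38 = 1/2. F1 = 2*P*R/(P+R) = 38/65.

38/65


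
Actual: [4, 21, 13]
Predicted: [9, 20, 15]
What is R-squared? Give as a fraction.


Mean(y) = 38/3. SS_res = 30. SS_tot = 434/3. R^2 = 1 - 30/(434/3) = 172/217.

172/217


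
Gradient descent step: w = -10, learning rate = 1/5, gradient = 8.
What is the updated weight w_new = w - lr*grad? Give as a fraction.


w_new = -10 - 1/5 * 8 = -10 - 8/5 = -58/5.

-58/5


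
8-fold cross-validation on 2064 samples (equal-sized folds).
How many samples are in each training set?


Each validation fold has 2064/8 = 258 samples. Training set = 2064 - 258 = 1806.

1806


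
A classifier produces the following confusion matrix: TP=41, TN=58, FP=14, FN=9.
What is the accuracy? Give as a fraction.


Accuracy = (TP + TN) / (TP + TN + FP + FN) = (41 + 58) / 122 = 99/122.

99/122


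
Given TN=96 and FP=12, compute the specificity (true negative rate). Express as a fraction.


Specificity = TN / (TN + FP) = 96 / 108 = 8/9.

8/9


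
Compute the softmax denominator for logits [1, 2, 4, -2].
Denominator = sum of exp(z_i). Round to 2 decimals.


Denom = e^1=2.7183 + e^2=7.3891 + e^4=54.5982 + e^-2=0.1353. Sum = 64.8409, which rounds to 64.84.

64.84


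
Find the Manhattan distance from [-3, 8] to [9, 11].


d = sum of absolute differences: |-3-9|=12 + |8-11|=3 = 15.

15


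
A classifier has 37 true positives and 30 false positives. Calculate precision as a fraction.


Precision = TP / (TP + FP) = 37 / 67 = 37/67.

37/67


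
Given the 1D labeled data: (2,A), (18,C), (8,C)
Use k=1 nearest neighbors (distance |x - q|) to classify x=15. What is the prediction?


Distances: |2-15|=13, |18-15|=3, |8-15|=7. 1 nearest: (18,C). Counts: {'C': 1}. Majority class: C.

C


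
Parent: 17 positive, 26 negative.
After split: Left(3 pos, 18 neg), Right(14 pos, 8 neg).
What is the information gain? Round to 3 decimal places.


H(parent) = 0.9682. H(left) = 0.5917, H(right) = 0.9457. Weighted = (21/43)*0.5917 + (22/43)*0.9457 = 0.7728. IG = 0.9682 - 0.7728 = 0.1954, which rounds to 0.195.

0.195


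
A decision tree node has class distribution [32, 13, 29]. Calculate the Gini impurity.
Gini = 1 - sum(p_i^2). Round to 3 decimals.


Total = 74. Proportions: 32/74, 13/74, 29/74. sum(p_i^2) = 0.3714. Gini = 1 - 0.3714 = 0.6286, which rounds to 0.629.

0.629


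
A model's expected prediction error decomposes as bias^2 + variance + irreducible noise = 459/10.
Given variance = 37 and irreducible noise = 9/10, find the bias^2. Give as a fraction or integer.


Total error = bias^2 + variance + irreducible noise. So bias^2 = 459/10 - 37 - 9/10 = 8.

8


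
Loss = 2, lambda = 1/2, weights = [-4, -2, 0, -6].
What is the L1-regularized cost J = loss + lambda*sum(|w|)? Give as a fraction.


L1 norm = sum(|w|) = 12. J = 2 + 1/2 * 12 = 8.

8


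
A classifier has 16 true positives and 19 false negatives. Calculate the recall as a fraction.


Recall = TP / (TP + FN) = 16 / 35 = 16/35.

16/35


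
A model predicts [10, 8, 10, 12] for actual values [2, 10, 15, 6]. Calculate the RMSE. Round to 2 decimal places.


MSE = 32.2500. RMSE = sqrt(32.2500) = 5.68.

5.68


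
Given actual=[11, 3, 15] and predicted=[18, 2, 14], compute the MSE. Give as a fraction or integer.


MSE = (1/3) * ((11-18)^2=49 + (3-2)^2=1 + (15-14)^2=1). Sum = 51. MSE = 17.

17


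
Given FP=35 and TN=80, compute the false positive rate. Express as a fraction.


FPR = FP / (FP + TN) = 35 / 115 = 7/23.

7/23


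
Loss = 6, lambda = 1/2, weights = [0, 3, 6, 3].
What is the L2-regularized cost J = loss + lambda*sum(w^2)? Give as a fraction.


L2 sq norm = sum(w^2) = 54. J = 6 + 1/2 * 54 = 33.

33


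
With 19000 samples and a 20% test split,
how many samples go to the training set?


Test set = 19000 * 20% = 3800. Training set = 19000 - 3800 = 15200.

15200


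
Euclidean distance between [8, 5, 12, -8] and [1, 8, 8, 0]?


d = sqrt(sum of squared differences). (8-1)^2=49, (5-8)^2=9, (12-8)^2=16, (-8-0)^2=64. Sum = 138.

sqrt(138)


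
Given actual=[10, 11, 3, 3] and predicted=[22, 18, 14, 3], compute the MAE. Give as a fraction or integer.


MAE = (1/4) * (|10-22|=12 + |11-18|=7 + |3-14|=11 + |3-3|=0). Sum = 30. MAE = 15/2.

15/2


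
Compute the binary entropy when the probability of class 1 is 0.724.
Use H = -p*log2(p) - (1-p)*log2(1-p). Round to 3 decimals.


H = -0.724*log2(0.724) - 0.276*log2(0.276) = 0.850.

0.850


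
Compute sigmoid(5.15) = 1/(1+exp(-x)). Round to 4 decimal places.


sigma(5.15) = 1/(1+e^(-5.15)) = 1/(1+0.005799) = 1/1.005799 = 0.9942.

0.9942


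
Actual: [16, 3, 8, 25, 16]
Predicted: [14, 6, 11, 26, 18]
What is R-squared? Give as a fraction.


Mean(y) = 68/5. SS_res = 27. SS_tot = 1426/5. R^2 = 1 - 27/(1426/5) = 1291/1426.

1291/1426


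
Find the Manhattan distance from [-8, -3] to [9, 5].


d = sum of absolute differences: |-8-9|=17 + |-3-5|=8 = 25.

25


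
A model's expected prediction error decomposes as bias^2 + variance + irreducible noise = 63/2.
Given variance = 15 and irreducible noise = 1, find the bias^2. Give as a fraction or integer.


Total error = bias^2 + variance + irreducible noise. So bias^2 = 63/2 - 15 - 1 = 31/2.

31/2


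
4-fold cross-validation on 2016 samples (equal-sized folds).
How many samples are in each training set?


Each validation fold has 2016/4 = 504 samples. Training set = 2016 - 504 = 1512.

1512


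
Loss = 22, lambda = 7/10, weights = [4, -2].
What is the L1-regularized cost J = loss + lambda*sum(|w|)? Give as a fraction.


L1 norm = sum(|w|) = 6. J = 22 + 7/10 * 6 = 131/5.

131/5


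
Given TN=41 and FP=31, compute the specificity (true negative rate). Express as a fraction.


Specificity = TN / (TN + FP) = 41 / 72 = 41/72.

41/72


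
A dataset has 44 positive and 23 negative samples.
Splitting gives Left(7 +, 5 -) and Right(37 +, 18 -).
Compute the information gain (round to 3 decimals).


H(parent) = 0.9279. H(left) = 0.9799, H(right) = 0.9121. Weighted = (12/67)*0.9799 + (55/67)*0.9121 = 0.9242. IG = 0.9279 - 0.9242 = 0.0037, which rounds to 0.004.

0.004


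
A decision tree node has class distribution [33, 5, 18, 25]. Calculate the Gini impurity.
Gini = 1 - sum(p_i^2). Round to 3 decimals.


Total = 81. Proportions: 33/81, 5/81, 18/81, 25/81. sum(p_i^2) = 0.3144. Gini = 1 - 0.3144 = 0.6856, which rounds to 0.686.

0.686


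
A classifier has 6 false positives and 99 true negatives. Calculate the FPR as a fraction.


FPR = FP / (FP + TN) = 6 / 105 = 2/35.

2/35


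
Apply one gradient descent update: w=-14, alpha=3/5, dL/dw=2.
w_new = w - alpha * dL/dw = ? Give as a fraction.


w_new = -14 - 3/5 * 2 = -14 - 6/5 = -76/5.

-76/5


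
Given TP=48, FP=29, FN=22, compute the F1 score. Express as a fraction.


Precision = 48/77 = 48/77. Recall = 48/70 = 24/35. F1 = 2*P*R/(P+R) = 32/49.

32/49


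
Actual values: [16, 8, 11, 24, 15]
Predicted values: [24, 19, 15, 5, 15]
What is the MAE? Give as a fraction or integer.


MAE = (1/5) * (|16-24|=8 + |8-19|=11 + |11-15|=4 + |24-5|=19 + |15-15|=0). Sum = 42. MAE = 42/5.

42/5


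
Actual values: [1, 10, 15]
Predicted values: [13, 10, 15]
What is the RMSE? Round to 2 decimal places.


MSE = 48.0000. RMSE = sqrt(48.0000) = 6.93.

6.93


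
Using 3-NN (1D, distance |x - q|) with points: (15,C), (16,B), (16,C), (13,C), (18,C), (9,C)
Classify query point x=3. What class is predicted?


Distances: |15-3|=12, |16-3|=13, |16-3|=13, |13-3|=10, |18-3|=15, |9-3|=6. 3 nearest: (9,C), (13,C), (15,C). Counts: {'C': 3}. Majority class: C.

C


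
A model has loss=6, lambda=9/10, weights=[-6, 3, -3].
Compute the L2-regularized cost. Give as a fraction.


L2 sq norm = sum(w^2) = 54. J = 6 + 9/10 * 54 = 273/5.

273/5


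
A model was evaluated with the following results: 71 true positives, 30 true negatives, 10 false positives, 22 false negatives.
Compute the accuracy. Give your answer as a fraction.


Accuracy = (TP + TN) / (TP + TN + FP + FN) = (71 + 30) / 133 = 101/133.

101/133


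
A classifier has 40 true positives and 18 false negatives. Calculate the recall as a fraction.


Recall = TP / (TP + FN) = 40 / 58 = 20/29.

20/29


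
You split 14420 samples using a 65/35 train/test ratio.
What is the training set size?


Test set = 14420 * 35% = 5047. Training set = 14420 - 5047 = 9373.

9373


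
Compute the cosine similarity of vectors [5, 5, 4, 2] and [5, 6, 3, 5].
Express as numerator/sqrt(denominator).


dot = 77. |a|^2 = 70, |b|^2 = 95. cos = 77/sqrt(6650).

77/sqrt(6650)


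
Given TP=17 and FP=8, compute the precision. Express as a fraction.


Precision = TP / (TP + FP) = 17 / 25 = 17/25.

17/25


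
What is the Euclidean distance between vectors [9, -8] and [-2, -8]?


d = sqrt(sum of squared differences). (9--2)^2=121, (-8--8)^2=0. Sum = 121.

11


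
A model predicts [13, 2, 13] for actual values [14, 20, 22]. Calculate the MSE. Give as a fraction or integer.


MSE = (1/3) * ((14-13)^2=1 + (20-2)^2=324 + (22-13)^2=81). Sum = 406. MSE = 406/3.

406/3


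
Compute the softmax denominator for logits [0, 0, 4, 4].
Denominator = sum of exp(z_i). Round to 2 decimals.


Denom = e^0=1.0000 + e^0=1.0000 + e^4=54.5982 + e^4=54.5982. Sum = 111.1964, which rounds to 111.20.

111.20


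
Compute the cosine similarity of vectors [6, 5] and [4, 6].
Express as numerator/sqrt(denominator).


dot = 54. |a|^2 = 61, |b|^2 = 52. cos = 54/sqrt(3172).

54/sqrt(3172)


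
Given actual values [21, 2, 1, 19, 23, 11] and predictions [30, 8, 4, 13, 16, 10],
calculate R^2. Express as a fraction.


Mean(y) = 77/6. SS_res = 212. SS_tot = 2813/6. R^2 = 1 - 212/(2813/6) = 1541/2813.

1541/2813


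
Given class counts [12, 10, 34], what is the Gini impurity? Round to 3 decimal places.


Total = 56. Proportions: 12/56, 10/56, 34/56. sum(p_i^2) = 0.4464. Gini = 1 - 0.4464 = 0.5536, which rounds to 0.554.

0.554


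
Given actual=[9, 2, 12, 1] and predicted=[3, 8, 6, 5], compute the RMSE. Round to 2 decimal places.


MSE = 31.0000. RMSE = sqrt(31.0000) = 5.57.

5.57


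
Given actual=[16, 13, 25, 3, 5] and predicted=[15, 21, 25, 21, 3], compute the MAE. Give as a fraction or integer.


MAE = (1/5) * (|16-15|=1 + |13-21|=8 + |25-25|=0 + |3-21|=18 + |5-3|=2). Sum = 29. MAE = 29/5.

29/5


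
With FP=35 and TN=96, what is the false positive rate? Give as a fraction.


FPR = FP / (FP + TN) = 35 / 131 = 35/131.

35/131


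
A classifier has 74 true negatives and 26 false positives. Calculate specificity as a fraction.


Specificity = TN / (TN + FP) = 74 / 100 = 37/50.

37/50


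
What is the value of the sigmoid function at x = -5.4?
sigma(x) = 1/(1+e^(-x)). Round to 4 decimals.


sigma(-5.4) = 1/(1+e^(5.4)) = 1/(1+221.406416) = 1/222.406416 = 0.0045.

0.0045


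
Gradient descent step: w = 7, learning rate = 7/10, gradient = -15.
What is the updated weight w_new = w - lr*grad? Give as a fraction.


w_new = 7 - 7/10 * -15 = 7 - -21/2 = 35/2.

35/2


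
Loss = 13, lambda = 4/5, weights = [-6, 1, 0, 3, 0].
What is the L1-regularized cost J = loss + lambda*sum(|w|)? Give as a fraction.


L1 norm = sum(|w|) = 10. J = 13 + 4/5 * 10 = 21.

21


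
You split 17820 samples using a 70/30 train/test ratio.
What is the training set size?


Test set = 17820 * 30% = 5346. Training set = 17820 - 5346 = 12474.

12474


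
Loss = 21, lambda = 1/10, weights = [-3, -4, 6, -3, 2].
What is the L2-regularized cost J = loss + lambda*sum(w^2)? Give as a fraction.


L2 sq norm = sum(w^2) = 74. J = 21 + 1/10 * 74 = 142/5.

142/5


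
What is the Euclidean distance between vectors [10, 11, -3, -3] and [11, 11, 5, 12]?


d = sqrt(sum of squared differences). (10-11)^2=1, (11-11)^2=0, (-3-5)^2=64, (-3-12)^2=225. Sum = 290.

sqrt(290)


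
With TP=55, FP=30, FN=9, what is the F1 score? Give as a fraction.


Precision = 55/85 = 11/17. Recall = 55/64 = 55/64. F1 = 2*P*R/(P+R) = 110/149.

110/149


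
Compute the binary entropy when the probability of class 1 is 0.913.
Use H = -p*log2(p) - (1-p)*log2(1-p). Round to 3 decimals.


H = -0.913*log2(0.913) - 0.087*log2(0.087) = 0.426.

0.426


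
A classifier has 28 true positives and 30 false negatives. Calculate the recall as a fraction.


Recall = TP / (TP + FN) = 28 / 58 = 14/29.

14/29


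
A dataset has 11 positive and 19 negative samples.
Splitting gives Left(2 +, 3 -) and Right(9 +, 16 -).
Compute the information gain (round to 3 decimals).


H(parent) = 0.9481. H(left) = 0.9710, H(right) = 0.9427. Weighted = (5/30)*0.9710 + (25/30)*0.9427 = 0.9474. IG = 0.9481 - 0.9474 = 0.0007, which rounds to 0.001.

0.001


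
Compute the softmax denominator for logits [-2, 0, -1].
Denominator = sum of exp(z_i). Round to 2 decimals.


Denom = e^-2=0.1353 + e^0=1.0000 + e^-1=0.3679. Sum = 1.5032, which rounds to 1.50.

1.50


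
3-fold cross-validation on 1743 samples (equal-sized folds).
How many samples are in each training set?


Each validation fold has 1743/3 = 581 samples. Training set = 1743 - 581 = 1162.

1162


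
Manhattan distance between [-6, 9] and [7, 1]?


d = sum of absolute differences: |-6-7|=13 + |9-1|=8 = 21.

21


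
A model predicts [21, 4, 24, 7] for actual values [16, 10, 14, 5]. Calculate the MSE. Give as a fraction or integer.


MSE = (1/4) * ((16-21)^2=25 + (10-4)^2=36 + (14-24)^2=100 + (5-7)^2=4). Sum = 165. MSE = 165/4.

165/4


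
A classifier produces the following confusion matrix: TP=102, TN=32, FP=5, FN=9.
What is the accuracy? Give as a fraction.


Accuracy = (TP + TN) / (TP + TN + FP + FN) = (102 + 32) / 148 = 67/74.

67/74


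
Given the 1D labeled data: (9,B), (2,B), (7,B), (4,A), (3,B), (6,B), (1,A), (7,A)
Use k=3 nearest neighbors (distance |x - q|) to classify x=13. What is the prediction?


Distances: |9-13|=4, |2-13|=11, |7-13|=6, |4-13|=9, |3-13|=10, |6-13|=7, |1-13|=12, |7-13|=6. 3 nearest: (9,B), (7,A), (7,B). Counts: {'B': 2, 'A': 1}. Majority class: B.

B


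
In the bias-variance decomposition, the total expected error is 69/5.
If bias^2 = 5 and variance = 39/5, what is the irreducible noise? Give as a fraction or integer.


Total error = bias^2 + variance + irreducible noise. So irreducible noise = 69/5 - 5 - 39/5 = 1.

1


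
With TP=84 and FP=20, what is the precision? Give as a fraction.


Precision = TP / (TP + FP) = 84 / 104 = 21/26.

21/26


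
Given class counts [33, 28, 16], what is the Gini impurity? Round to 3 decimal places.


Total = 77. Proportions: 33/77, 28/77, 16/77. sum(p_i^2) = 0.3591. Gini = 1 - 0.3591 = 0.6409, which rounds to 0.641.

0.641


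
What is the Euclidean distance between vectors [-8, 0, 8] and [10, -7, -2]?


d = sqrt(sum of squared differences). (-8-10)^2=324, (0--7)^2=49, (8--2)^2=100. Sum = 473.

sqrt(473)


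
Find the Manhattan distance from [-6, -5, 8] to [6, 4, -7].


d = sum of absolute differences: |-6-6|=12 + |-5-4|=9 + |8--7|=15 = 36.

36


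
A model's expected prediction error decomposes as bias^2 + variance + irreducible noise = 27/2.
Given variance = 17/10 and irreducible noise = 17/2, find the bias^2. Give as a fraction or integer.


Total error = bias^2 + variance + irreducible noise. So bias^2 = 27/2 - 17/10 - 17/2 = 33/10.

33/10


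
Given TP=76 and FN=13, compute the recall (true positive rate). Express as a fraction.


Recall = TP / (TP + FN) = 76 / 89 = 76/89.

76/89


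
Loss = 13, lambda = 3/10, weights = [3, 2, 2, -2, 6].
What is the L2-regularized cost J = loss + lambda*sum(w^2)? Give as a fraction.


L2 sq norm = sum(w^2) = 57. J = 13 + 3/10 * 57 = 301/10.

301/10


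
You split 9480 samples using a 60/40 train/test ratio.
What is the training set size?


Test set = 9480 * 40% = 3792. Training set = 9480 - 3792 = 5688.

5688


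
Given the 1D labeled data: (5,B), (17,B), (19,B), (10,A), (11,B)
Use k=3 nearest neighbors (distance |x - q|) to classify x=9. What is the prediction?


Distances: |5-9|=4, |17-9|=8, |19-9|=10, |10-9|=1, |11-9|=2. 3 nearest: (10,A), (11,B), (5,B). Counts: {'A': 1, 'B': 2}. Majority class: B.

B


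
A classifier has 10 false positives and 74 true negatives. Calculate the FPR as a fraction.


FPR = FP / (FP + TN) = 10 / 84 = 5/42.

5/42


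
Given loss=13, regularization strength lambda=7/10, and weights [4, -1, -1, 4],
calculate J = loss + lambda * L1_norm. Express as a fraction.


L1 norm = sum(|w|) = 10. J = 13 + 7/10 * 10 = 20.

20


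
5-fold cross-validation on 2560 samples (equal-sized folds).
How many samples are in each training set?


Each validation fold has 2560/5 = 512 samples. Training set = 2560 - 512 = 2048.

2048


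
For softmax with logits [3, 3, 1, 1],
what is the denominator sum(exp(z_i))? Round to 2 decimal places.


Denom = e^3=20.0855 + e^3=20.0855 + e^1=2.7183 + e^1=2.7183. Sum = 45.6076, which rounds to 45.61.

45.61


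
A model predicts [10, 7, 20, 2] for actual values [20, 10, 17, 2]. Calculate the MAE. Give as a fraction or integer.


MAE = (1/4) * (|20-10|=10 + |10-7|=3 + |17-20|=3 + |2-2|=0). Sum = 16. MAE = 4.

4


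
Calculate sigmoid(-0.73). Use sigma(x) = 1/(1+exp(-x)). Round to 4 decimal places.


sigma(-0.73) = 1/(1+e^(0.73)) = 1/(1+2.075081) = 1/3.075081 = 0.3252.

0.3252


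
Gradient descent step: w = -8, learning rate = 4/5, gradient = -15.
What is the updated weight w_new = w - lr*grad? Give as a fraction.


w_new = -8 - 4/5 * -15 = -8 - -12 = 4.

4


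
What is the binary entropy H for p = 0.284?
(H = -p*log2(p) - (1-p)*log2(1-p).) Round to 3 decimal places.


H = -0.284*log2(0.284) - 0.716*log2(0.716) = 0.861.

0.861


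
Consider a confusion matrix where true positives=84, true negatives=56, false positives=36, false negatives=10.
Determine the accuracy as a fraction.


Accuracy = (TP + TN) / (TP + TN + FP + FN) = (84 + 56) / 186 = 70/93.

70/93


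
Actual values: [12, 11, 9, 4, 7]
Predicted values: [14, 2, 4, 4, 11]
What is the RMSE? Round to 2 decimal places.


MSE = 25.2000. RMSE = sqrt(25.2000) = 5.02.

5.02


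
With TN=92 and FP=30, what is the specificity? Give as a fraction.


Specificity = TN / (TN + FP) = 92 / 122 = 46/61.

46/61


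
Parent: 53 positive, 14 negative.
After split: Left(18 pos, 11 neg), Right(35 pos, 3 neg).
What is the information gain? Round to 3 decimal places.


H(parent) = 0.7395. H(left) = 0.9576, H(right) = 0.3985. Weighted = (29/67)*0.9576 + (38/67)*0.3985 = 0.6405. IG = 0.7395 - 0.6405 = 0.0990, which rounds to 0.099.

0.099


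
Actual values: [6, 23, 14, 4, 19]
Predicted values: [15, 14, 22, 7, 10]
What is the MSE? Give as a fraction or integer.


MSE = (1/5) * ((6-15)^2=81 + (23-14)^2=81 + (14-22)^2=64 + (4-7)^2=9 + (19-10)^2=81). Sum = 316. MSE = 316/5.

316/5


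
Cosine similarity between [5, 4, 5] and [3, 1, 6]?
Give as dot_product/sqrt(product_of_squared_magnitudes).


dot = 49. |a|^2 = 66, |b|^2 = 46. cos = 49/sqrt(3036).

49/sqrt(3036)


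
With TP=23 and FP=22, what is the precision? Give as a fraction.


Precision = TP / (TP + FP) = 23 / 45 = 23/45.

23/45


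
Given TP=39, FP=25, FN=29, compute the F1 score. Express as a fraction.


Precision = 39/64 = 39/64. Recall = 39/68 = 39/68. F1 = 2*P*R/(P+R) = 13/22.

13/22


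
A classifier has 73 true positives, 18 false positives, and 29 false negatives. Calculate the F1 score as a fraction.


Precision = 73/91 = 73/91. Recall = 73/102 = 73/102. F1 = 2*P*R/(P+R) = 146/193.

146/193


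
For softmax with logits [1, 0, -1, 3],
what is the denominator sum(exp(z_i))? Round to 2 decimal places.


Denom = e^1=2.7183 + e^0=1.0000 + e^-1=0.3679 + e^3=20.0855. Sum = 24.1717, which rounds to 24.17.

24.17
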